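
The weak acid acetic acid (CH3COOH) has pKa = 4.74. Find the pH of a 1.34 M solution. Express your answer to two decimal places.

pH = 2.31

CH3COOH ⇌ CH3COO- + H+
Ka = 10^(−4.74) = 1.82 × 10^-5
Ka = [H+]²/(1.34 − [H+]) = 1.82 × 10^-5
Assume [H+] ≪ 1.34: [H+] ≈ √(1.82 × 10^-5 × 1.34) = 4.94 × 10^-3 M
pH = −log[H+] = −log(4.94 × 10^-3) = 2.31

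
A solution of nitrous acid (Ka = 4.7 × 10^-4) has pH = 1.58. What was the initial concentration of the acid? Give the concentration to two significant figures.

C₀ = 1.5 M

[H+] = 10^(-1.58) = 2.63 × 10^-2 M = x
Ka = x²/(C₀ − x) ⇒ C₀ = x + x²/Ka
C₀ = 2.63 × 10^-2 + (2.63 × 10^-2)²/(4.7 × 10^-4) = 1.50 M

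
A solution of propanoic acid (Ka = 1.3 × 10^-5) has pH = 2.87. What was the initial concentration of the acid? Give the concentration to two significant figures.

C₀ = 1.4 × 10^-1 M

[H+] = 10^(-2.87) = 1.35 × 10^-3 M = x
Ka = x²/(C₀ − x) ⇒ C₀ = x + x²/Ka
C₀ = 1.35 × 10^-3 + (1.35 × 10^-3)²/(1.3 × 10^-5) = 1.42 × 10^-1 M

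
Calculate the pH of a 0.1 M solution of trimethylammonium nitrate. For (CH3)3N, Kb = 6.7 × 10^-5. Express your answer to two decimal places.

pH = 5.41

(CH3)3NH+ is the conjugate acid of the weak base (CH3)3N.
Ka = Kw/Kb = 1.0×10^-14 / 6.7 × 10^-5 = 1.49 × 10^-10
Ka = x²/(0.1 − x) = 1.49 × 10^-10
Neglecting x in the denominator: x = √(1.49 × 10^-10 × 0.1) = 3.86 × 10^-6 M
Check: 0.0039% ionized — well under 5%, approximation valid.
pH = −log[H+] = −log(3.86 × 10^-6) = 5.41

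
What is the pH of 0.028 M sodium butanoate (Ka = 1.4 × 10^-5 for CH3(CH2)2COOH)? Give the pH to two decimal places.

pH = 8.65

CH3(CH2)2COO- is the conjugate base of the weak acid CH3(CH2)2COOH.
Kb = Kw/Ka = 1.0×10^-14 / 1.4 × 10^-5 = 7.14 × 10^-10
Let x = [OH-] at equilibrium. Kb = x²/(0.028 − x).
Since Kb ≪ C₀, x ≈ √(Kb·C₀) = 4.47 × 10^-6 M.
Check: 0.016% ionized — well under 5%, approximation valid.
pOH = −log(4.47 × 10^-6) = 5.35; pH = 14.00 − 5.35 = 8.65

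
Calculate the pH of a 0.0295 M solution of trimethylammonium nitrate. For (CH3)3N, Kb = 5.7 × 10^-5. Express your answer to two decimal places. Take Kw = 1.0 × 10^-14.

pH = 5.64

(CH3)3NH+ is the conjugate acid of the weak base (CH3)3N.
Ka = Kw/Kb = 1.0×10^-14 / 5.7 × 10^-5 = 1.75 × 10^-10
Ka = [H+]²/(0.0295 − [H+]) = 1.75 × 10^-10
Assume [H+] ≪ 0.0295: [H+] ≈ √(1.75 × 10^-10 × 0.0295) = 2.27 × 10^-6 M
pH = −log(2.27 × 10^-6) = 5.64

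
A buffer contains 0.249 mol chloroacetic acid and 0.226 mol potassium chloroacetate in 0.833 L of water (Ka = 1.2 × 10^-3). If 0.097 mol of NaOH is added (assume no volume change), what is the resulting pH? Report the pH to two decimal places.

After neutralization: n(ClCH2COOH) = 0.152 mol, n(ClCH2COO-) = 0.323 mol.
pKa = −log(1.2 × 10^-3) = 2.921
pH = pKa + log([A⁻]/[HA]) = 2.921 + log(0.323/0.152) = 2.921 +0.327

pH = 3.25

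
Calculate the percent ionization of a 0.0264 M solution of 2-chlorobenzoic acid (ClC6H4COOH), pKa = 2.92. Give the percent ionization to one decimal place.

ClC6H4COOH ⇌ ClC6H4COO- + H+; let x = [H+] at equilibrium.
Ka = 10^(−2.92) = 1.20 × 10^-3
Solve x² + 0.0012x − 3.17e-05 = 0 → x = 5.06 × 10^-3 M
% ionization = x/C₀ × 100% = 5.06 × 10^-3/0.0264 × 100% = 19.2%

19.2%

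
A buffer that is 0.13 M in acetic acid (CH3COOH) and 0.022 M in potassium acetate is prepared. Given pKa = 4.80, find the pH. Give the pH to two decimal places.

Henderson–Hasselbalch: pH = pKa + log([CH3COO-]/[CH3COOH]) = 4.80 + log(0.022/0.13)
pH = 4.80 + (-0.772) = 4.03

pH = 4.03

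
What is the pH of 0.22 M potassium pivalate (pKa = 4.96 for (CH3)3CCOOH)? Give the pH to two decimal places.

pH = 9.15

(CH3)3CCOO- is the conjugate base of the weak acid (CH3)3CCOOH.
Ka = 10^(−4.96) = 1.10 × 10^-5
Kb = Kw/Ka = 1.0×10^-14 / 1.10 × 10^-5 = 9.09 × 10^-10
Kb = [OH-]²/(0.22 − [OH-]) = 9.09 × 10^-10
Since Kb ≪ C₀, [OH-] ≈ √(Kb·C₀) = 1.41 × 10^-5 M.
pOH = 4.85, so pH = 14.00 − pOH = 9.15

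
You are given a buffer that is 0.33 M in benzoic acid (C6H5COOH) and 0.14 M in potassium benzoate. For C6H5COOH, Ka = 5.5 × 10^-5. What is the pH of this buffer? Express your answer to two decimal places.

pH = 3.89

pKa = −log(5.5 × 10^-5) = 4.260
Henderson–Hasselbalch: pH = pKa + log([C6H5COO-]/[C6H5COOH]) = 4.260 + log(0.14/0.33)
pH = 4.260 + (-0.372) = 3.89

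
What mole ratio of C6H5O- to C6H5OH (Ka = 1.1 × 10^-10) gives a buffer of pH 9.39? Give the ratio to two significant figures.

pKa = -log(1.1 × 10^-10) = 9.959
pH = pKa + log(r) ⇒ log(r) = 9.39 − 9.959 = -0.569
r = [C6H5O-]/[C6H5OH] = 10^(-0.569) = 0.27

ratio = 0.27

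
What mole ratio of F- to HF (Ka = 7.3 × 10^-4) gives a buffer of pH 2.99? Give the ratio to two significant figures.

pKa = -log(7.3 × 10^-4) = 3.137
pH = pKa + log(r) ⇒ log(r) = 2.99 − 3.137 = -0.147
r = [F-]/[HF] = 10^(-0.147) = 0.713

ratio = 0.71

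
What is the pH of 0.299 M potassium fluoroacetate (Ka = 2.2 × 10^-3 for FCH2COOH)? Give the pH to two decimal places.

FCH2COO- is the conjugate base of the weak acid FCH2COOH.
Kb = Kw/Ka = 1.0×10^-14 / 2.2 × 10^-3 = 4.55 × 10^-12
Let x = [OH-] at equilibrium. Kb = x²/(0.299 − x).
Neglecting x in the denominator: x = √(4.55 × 10^-12 × 0.299) = 1.17 × 10^-6 M
pOH = −log(1.17 × 10^-6) = 5.93; pH = 14.00 − 5.93 = 8.07

pH = 8.07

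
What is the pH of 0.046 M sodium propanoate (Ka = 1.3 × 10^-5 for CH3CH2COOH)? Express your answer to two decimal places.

pH = 8.77

CH3CH2COO- is the conjugate base of the weak acid CH3CH2COOH.
Kb = Kw/Ka = 1.0×10^-14 / 1.3 × 10^-5 = 7.69 × 10^-10
Kb = [OH-]²/(0.046 − [OH-]) = 7.69 × 10^-10
Neglecting [OH-] in the denominator: [OH-] = √(7.69 × 10^-10 × 0.046) = 5.95 × 10^-6 M
Check: 0.013% ionized — well under 5%, approximation valid.
pOH = −log(5.95 × 10^-6) = 5.23; pH = 14.00 − 5.23 = 8.77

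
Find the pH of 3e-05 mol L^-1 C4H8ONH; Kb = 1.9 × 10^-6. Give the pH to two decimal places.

pH = 8.82

C4H8ONH + H2O ⇌ C4H8ONH2+ + OH-
Kb = x²/(3e-05 − x) = 1.9 × 10^-6
x is not negligible relative to C₀; solve x² + 1.9e-06·x − 5.7e-11 = 0.
x = [−1.9e-06 + √(1.9e-06² + 2.28e-10)]/2 = 6.66 × 10^-6 M
pOH = 5.18, so pH = 14.00 − pOH = 8.82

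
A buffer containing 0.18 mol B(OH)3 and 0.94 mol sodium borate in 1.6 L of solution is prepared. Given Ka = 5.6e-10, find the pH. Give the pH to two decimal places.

pKa = −log(5.6 × 10^-10) = 9.252
pH = pKa + log([A⁻]/[HA]) = 9.252 + log(0.94/0.18)
pH = 9.252 + (+0.718) = 9.97

pH = 9.97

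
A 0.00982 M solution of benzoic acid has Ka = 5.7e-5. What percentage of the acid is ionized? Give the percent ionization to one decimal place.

7.3%

C6H5COOH ⇌ C6H5COO- + H+; let x = [H+] at equilibrium.
Solve x² + 5.7e-05x − 5.6e-07 = 0 → x = 7.20 × 10^-4 M
Fraction ionized = 7.20 × 10^-4 / 0.00982 = 0.0733 → 7.3%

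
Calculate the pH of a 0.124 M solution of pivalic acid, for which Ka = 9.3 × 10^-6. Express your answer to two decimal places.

(CH3)3CCOOH ⇌ (CH3)3CCOO- + H+
Ka = [H+]²/(0.124 − [H+]) = 9.3 × 10^-6
Since Ka ≪ C₀, [H+] ≈ √(Ka·C₀) = 1.07 × 10^-3 M.
Check: 0.87% ionized — well under 5%, approximation valid.
pH = −log[H+] = −log(1.07 × 10^-3) = 2.97

pH = 2.97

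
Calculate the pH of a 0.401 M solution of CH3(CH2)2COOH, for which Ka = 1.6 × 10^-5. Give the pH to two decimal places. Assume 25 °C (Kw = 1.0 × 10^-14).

pH = 2.60

CH3(CH2)2COOH ⇌ CH3(CH2)2COO- + H+
Ka = x²/(0.401 − x) = 1.6 × 10^-5
Neglecting x in the denominator: x = √(1.6 × 10^-5 × 0.401) = 2.53 × 10^-3 M
Check: 0.63% ionized — well under 5%, approximation valid.
pH = −log(2.53 × 10^-3) = 2.60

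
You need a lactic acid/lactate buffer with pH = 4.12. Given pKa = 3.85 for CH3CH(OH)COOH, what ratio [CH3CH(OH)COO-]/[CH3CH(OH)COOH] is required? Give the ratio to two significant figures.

pH = pKa + log(r) ⇒ log(r) = 4.12 − 3.85 = +0.27
r = [CH3CH(OH)COO-]/[CH3CH(OH)COOH] = 10^(+0.27) = 1.86

ratio = 1.9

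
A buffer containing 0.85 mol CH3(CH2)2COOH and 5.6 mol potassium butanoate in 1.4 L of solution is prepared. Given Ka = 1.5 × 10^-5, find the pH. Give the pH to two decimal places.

pKa = −log(1.5 × 10^-5) = 4.824
Using pH = pKa + log([base]/[acid]) with [base]/[acid] = 5.6/0.85:
pH = 4.824 + (+0.819) = 5.64

pH = 5.64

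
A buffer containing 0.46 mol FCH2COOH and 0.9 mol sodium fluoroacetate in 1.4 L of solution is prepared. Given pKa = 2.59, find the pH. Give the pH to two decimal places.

pH = pKa + log([A⁻]/[HA]) = 2.59 + log(0.9/0.46)
pH = 2.59 + (+0.291) = 2.88

pH = 2.88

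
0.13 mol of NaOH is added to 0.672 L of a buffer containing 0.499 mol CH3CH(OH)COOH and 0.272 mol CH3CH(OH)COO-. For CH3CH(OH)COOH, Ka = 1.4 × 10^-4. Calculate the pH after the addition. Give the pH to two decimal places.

pH = 3.89

After neutralization: n(CH3CH(OH)COOH) = 0.369 mol, n(CH3CH(OH)COO-) = 0.402 mol.
pKa = −log(1.4 × 10^-4) = 3.854
pH = pKa + log([A⁻]/[HA]) = 3.854 + log(0.402/0.369) = 3.854 +0.037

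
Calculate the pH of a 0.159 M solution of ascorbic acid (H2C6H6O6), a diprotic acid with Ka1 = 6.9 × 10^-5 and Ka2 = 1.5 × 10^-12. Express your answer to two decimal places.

pH = 2.48

Since Ka1 ≫ Ka2, the first ionization dominates [H+].
Ka1 = x²/(0.159 − x) = 6.9 × 10^-5
x ≈ √(6.9 × 10^-5 × 0.159) = 3.31 × 10^-3 M
pH = −log(3.31 × 10^-3) = 2.48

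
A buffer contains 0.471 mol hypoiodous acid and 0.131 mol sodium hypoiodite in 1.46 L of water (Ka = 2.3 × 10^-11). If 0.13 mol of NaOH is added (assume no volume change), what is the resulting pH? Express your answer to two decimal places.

pH = 10.52

OH- converts HOI to OI-: HOI → 0.341 mol, OI- → 0.261 mol.
pKa = −log(2.3 × 10^-11) = 10.638
pH = pKa + log(n_OI-/n_HOI) = 10.638 + log(0.261/0.341) = 10.638 + (-0.116)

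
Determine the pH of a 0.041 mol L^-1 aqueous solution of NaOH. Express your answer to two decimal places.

NaOH is a strong base; [OH-] = 0.041 M.
pOH = -log(0.041) = 1.39
pH = 14.00 - 1.39 = 12.61

pH = 12.61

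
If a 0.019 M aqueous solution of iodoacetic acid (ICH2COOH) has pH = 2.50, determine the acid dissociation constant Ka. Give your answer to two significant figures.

Ka = 6.3 × 10^-4

[H+] = 10^(-2.50) = 3.16 × 10^-3 M
At equilibrium [HA] = 0.019 − 3.16 × 10^-3 = 1.58 × 10^-2 M
Ka = [H+][A-]/[HA] = (3.16 × 10^-3)² / 1.58 × 10^-2 = 6.3 × 10^-4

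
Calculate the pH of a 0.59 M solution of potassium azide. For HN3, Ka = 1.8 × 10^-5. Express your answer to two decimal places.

N3- is the conjugate base of the weak acid HN3.
Kb = Kw/Ka = 1.0×10^-14 / 1.8 × 10^-5 = 5.56 × 10^-10
From the ICE table, Kb = x²/(0.59 − x) = 5.56 × 10^-10.
Neglecting x in the denominator: x = √(5.56 × 10^-10 × 0.59) = 1.81 × 10^-5 M
Check: 0.0031% ionized — well under 5%, approximation valid.
pOH = 4.74, so pH = 14.00 − pOH = 9.26

pH = 9.26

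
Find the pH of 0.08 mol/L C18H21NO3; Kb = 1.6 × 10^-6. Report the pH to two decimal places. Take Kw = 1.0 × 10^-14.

pH = 10.55

C18H21NO3 + H2O ⇌ C18H22NO3+ + OH-
Kb = [OH-]²/(0.08 − [OH-]) = 1.6 × 10^-6
Since Kb ≪ C₀, [OH-] ≈ √(Kb·C₀) = 3.58 × 10^-4 M.
([OH-]/C₀ = 0.45% < 5%, so the approximation holds.)
pOH = −log(3.58 × 10^-4) = 3.45; pH = 14.00 − 3.45 = 10.55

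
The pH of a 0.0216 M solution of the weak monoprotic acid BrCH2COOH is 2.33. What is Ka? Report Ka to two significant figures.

[H+] = 10^(-2.33) = 4.68 × 10^-3 M
At equilibrium [HA] = 0.0216 − 4.68 × 10^-3 = 1.69 × 10^-2 M
Ka = [H+][A-]/[HA] = (4.68 × 10^-3)² / 1.69 × 10^-2 = 1.3 × 10^-3

Ka = 1.3 × 10^-3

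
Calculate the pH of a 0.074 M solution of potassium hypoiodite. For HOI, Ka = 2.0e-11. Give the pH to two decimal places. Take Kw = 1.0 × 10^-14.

pH = 11.77

OI- is the conjugate base of the weak acid HOI.
Kb = Kw/Ka = 1.0×10^-14 / 2.0 × 10^-11 = 5.00 × 10^-4
Let x = [OH-] at equilibrium. Kb = x²/(0.074 − x).
x is not negligible relative to C₀; solve x² + 0.0005·x − 3.7e-05 = 0.
x = [−0.0005 + √(0.0005² + 0.000148)]/2 = 5.84 × 10^-3 M
pOH = 2.23, so pH = 14.00 − pOH = 11.77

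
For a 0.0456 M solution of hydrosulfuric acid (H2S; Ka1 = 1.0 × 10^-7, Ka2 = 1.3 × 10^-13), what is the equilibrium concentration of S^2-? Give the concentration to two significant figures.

1.3 × 10^-13 M

First ionization gives [H+] ≈ [HS-] = 6.75 × 10^-5 M.
Second step: Ka2 = [H+][S^2-]/[HS-] ≈ [S^2-] (since [H+] ≈ [HS-]).
So [S^2-] ≈ Ka2.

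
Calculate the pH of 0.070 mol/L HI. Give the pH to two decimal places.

HI is a strong acid and dissociates completely, so [H+] = 0.070 M.
pH = -log(0.07) = 1.15

pH = 1.15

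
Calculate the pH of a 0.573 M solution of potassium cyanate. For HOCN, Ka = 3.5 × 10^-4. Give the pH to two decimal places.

OCN- is the conjugate base of the weak acid HOCN.
Kb = Kw/Ka = 1.0×10^-14 / 3.5 × 10^-4 = 2.86 × 10^-11
From the ICE table, Kb = x²/(0.573 − x) = 2.86 × 10^-11.
Since Kb ≪ C₀, x ≈ √(Kb·C₀) = 4.05 × 10^-6 M.
Check: 0.00071% ionized — well under 5%, approximation valid.
pOH = −log(4.05 × 10^-6) = 5.39; pH = 14.00 − 5.39 = 8.61

pH = 8.61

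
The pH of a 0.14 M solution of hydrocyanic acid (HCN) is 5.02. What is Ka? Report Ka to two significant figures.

[H+] = 10^(-5.02) = 9.55 × 10^-6 M
At equilibrium [HA] = 0.14 − 9.55 × 10^-6 = 1.40 × 10^-1 M
Ka = [H+][A-]/[HA] = (9.55 × 10^-6)² / 1.40 × 10^-1 = 6.5 × 10^-10

Ka = 6.5 × 10^-10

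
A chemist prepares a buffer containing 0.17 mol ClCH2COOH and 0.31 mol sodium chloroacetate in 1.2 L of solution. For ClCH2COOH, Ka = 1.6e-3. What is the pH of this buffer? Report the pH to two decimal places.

pKa = −log(1.6 × 10^-3) = 2.796
Henderson–Hasselbalch: pH = pKa + log([ClCH2COO-]/[ClCH2COOH]) = 2.796 + log(0.31/0.17)
pH = 2.796 + (+0.261) = 3.06

pH = 3.06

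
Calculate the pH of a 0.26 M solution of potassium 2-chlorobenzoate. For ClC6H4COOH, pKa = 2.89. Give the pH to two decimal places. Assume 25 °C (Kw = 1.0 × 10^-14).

pH = 8.15

ClC6H4COO- is the conjugate base of the weak acid ClC6H4COOH.
Ka = 10^(−2.89) = 1.29 × 10^-3
Kb = Kw/Ka = 1.0×10^-14 / 1.29 × 10^-3 = 7.75 × 10^-12
From the ICE table, Kb = x²/(0.26 − x) = 7.75 × 10^-12.
Assume x ≪ 0.26: x ≈ √(7.75 × 10^-12 × 0.26) = 1.42 × 10^-6 M
pOH = −log(1.42 × 10^-6) = 5.85; pH = 14.00 − 5.85 = 8.15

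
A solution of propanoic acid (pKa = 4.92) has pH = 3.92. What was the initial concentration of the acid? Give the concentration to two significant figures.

C₀ = 1.3 × 10^-3 M

[H+] = 10^(-3.92) = 1.20 × 10^-4 M = x
Ka = 10^(−4.92) = 1.20 × 10^-5
Ka = x²/(C₀ − x) ⇒ C₀ = x + x²/Ka
C₀ = 1.20 × 10^-4 + (1.20 × 10^-4)²/(1.20 × 10^-5) = 1.32 × 10^-3 M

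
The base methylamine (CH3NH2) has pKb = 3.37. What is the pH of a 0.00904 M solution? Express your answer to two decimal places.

pH = 11.25

CH3NH2 + H2O ⇌ CH3NH3+ + OH-
Kb = 10^(−3.37) = 4.27 × 10^-4
From the ICE table, Kb = x²/(0.00904 − x) = 4.27 × 10^-4.
The 5% rule fails; solving x² + Kb·x − Kb·C₀ = 0 exactly:
x = (−Kb + √(Kb² + 4·Kb·C₀))/2 = 1.76 × 10^-3 M
pOH = −log(1.76 × 10^-3) = 2.75; pH = 14.00 − 2.75 = 11.25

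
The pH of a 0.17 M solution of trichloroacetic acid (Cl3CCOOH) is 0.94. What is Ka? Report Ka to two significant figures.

Ka = 2.4 × 10^-1

[H+] = 10^(-0.94) = 1.15 × 10^-1 M
At equilibrium [HA] = 0.17 − 1.15 × 10^-1 = 5.50 × 10^-2 M
Ka = [H+][A-]/[HA] = (1.15 × 10^-1)² / 5.50 × 10^-2 = 2.4 × 10^-1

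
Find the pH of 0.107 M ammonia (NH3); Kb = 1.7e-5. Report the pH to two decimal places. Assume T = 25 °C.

pH = 11.13

NH3 + H2O ⇌ NH4+ + OH-
Let x = [OH-] at equilibrium. Kb = x²/(0.107 − x).
Assume x ≪ 0.107: x ≈ √(1.7 × 10^-5 × 0.107) = 1.35 × 10^-3 M
pOH = 2.87, so pH = 14.00 − pOH = 11.13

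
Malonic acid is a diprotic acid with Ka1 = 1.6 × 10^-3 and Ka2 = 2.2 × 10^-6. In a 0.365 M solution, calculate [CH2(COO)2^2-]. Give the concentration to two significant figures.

2.2 × 10^-6 M

First ionization gives [H+] ≈ [CH2(COOH)COO-] = 2.34 × 10^-2 M.
Second step: Ka2 = [H+][CH2(COO)2^2-]/[CH2(COOH)COO-] ≈ [CH2(COO)2^2-] (since [H+] ≈ [CH2(COOH)COO-]).
So [CH2(COO)2^2-] ≈ Ka2.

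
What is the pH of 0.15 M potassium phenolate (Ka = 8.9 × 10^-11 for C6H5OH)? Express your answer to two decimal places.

C6H5O- is the conjugate base of the weak acid C6H5OH.
Kb = Kw/Ka = 1.0×10^-14 / 8.9 × 10^-11 = 1.12 × 10^-4
From the ICE table, Kb = [OH-]²/(0.15 − [OH-]) = 1.12 × 10^-4.
Assume [OH-] ≪ 0.15: [OH-] ≈ √(1.12 × 10^-4 × 0.15) = 4.10 × 10^-3 M
pOH = 2.39, so pH = 14.00 − pOH = 11.61

pH = 11.61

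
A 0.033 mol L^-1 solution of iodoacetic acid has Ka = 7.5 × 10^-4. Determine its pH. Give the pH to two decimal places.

ICH2COOH ⇌ ICH2COO- + H+
Let x = [H+] at equilibrium. Ka = x²/(0.033 − x).
x is not negligible relative to C₀; solve x² + 0.00075·x − 2.48e-05 = 0.
x = (−Ka + √(Ka² + 4·Ka·C₀))/2 = 4.61 × 10^-3 M
pH = −log[H+] = −log(4.61 × 10^-3) = 2.34

pH = 2.34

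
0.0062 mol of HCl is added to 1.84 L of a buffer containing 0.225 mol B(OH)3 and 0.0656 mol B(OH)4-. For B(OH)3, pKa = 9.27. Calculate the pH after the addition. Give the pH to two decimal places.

After neutralization: n(B(OH)3) = 0.231 mol, n(B(OH)4-) = 0.0594 mol.
pH = pKa + log([A⁻]/[HA]) = 9.27 + log(0.0594/0.231) = 9.27 -0.590

pH = 8.68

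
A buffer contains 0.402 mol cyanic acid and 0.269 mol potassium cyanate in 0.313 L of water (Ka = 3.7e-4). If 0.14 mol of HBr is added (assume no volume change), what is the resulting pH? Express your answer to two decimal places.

After neutralization: n(HOCN) = 0.542 mol, n(OCN-) = 0.129 mol.
pKa = −log(3.7 × 10^-4) = 3.432
Henderson–Hasselbalch with mole ratio 0.129/0.542: pH = 3.432 + (-0.623)

pH = 2.81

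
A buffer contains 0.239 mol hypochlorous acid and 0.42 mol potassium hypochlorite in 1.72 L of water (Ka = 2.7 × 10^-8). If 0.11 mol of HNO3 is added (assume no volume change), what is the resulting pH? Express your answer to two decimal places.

pH = 7.52

Added H+ converts OCl- to HOCl: HOCl → 0.349 mol, OCl- → 0.31 mol.
pKa = −log(2.7 × 10^-8) = 7.569
Henderson–Hasselbalch with mole ratio 0.31/0.349: pH = 7.569 + (-0.051)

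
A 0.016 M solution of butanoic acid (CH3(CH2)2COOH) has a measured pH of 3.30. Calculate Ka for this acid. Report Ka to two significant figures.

[H+] = 10^(-3.30) = 5.01 × 10^-4 M
At equilibrium [HA] = 0.016 − 5.01 × 10^-4 = 1.55 × 10^-2 M
Ka = [H+][A-]/[HA] = (5.01 × 10^-4)² / 1.55 × 10^-2 = 1.6 × 10^-5

Ka = 1.6 × 10^-5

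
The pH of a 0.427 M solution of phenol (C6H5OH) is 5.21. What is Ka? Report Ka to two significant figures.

Ka = 8.9 × 10^-11

[H+] = 10^(-5.21) = 6.17 × 10^-6 M
At equilibrium [HA] = 0.427 − 6.17 × 10^-6 = 4.27 × 10^-1 M
Ka = [H+][A-]/[HA] = (6.17 × 10^-6)² / 4.27 × 10^-1 = 8.9 × 10^-11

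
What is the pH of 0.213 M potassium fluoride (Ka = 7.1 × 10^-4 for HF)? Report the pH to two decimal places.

F- is the conjugate base of the weak acid HF.
Kb = Kw/Ka = 1.0×10^-14 / 7.1 × 10^-4 = 1.41 × 10^-11
From the ICE table, Kb = x²/(0.213 − x) = 1.41 × 10^-11.
Since Kb ≪ C₀, x ≈ √(Kb·C₀) = 1.73 × 10^-6 M.
pOH = −log(1.73 × 10^-6) = 5.76; pH = 14.00 − 5.76 = 8.24

pH = 8.24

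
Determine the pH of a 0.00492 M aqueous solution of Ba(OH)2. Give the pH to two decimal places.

Ba(OH)2 is a strong base (each formula unit releases 2 OH-); [OH-] = 0.00984 M.
pOH = -log(0.00984) = 2.01
pH = 14.00 - 2.01 = 11.99

pH = 11.99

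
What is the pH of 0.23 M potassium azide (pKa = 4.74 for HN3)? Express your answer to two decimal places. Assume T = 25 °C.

N3- is the conjugate base of the weak acid HN3.
Ka = 10^(−4.74) = 1.82 × 10^-5
Kb = Kw/Ka = 1.0×10^-14 / 1.82 × 10^-5 = 5.49 × 10^-10
Kb = [OH-]²/(0.23 − [OH-]) = 5.49 × 10^-10
Neglecting [OH-] in the denominator: [OH-] = √(5.49 × 10^-10 × 0.23) = 1.12 × 10^-5 M
([OH-]/C₀ = 0.0049% < 5%, so the approximation holds.)
pOH = −log(1.12 × 10^-5) = 4.95; pH = 14.00 − 4.95 = 9.05

pH = 9.05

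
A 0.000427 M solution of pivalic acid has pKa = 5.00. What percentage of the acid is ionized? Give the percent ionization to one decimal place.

(CH3)3CCOOH ⇌ (CH3)3CCOO- + H+; let x = [H+] at equilibrium.
Ka = 10^(−5.00) = 1.00 × 10^-5
Solve x² + 1e-05x − 4.27e-09 = 0 → x = 6.05 × 10^-5 M
% ionization = x/C₀ × 100% = 6.05 × 10^-5/0.000427 × 100% = 14.2%

14.2%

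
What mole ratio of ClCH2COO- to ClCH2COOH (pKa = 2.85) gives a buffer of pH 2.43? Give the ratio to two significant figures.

pH = pKa + log(r) ⇒ log(r) = 2.43 − 2.85 = -0.42
r = [ClCH2COO-]/[ClCH2COOH] = 10^(-0.42) = 0.38

ratio = 0.38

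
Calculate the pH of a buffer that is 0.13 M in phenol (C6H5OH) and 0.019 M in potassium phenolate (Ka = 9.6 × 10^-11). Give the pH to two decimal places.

pH = 9.18

pKa = −log(9.6 × 10^-11) = 10.018
Using pH = pKa + log([base]/[acid]) with [base]/[acid] = 0.019/0.13:
pH = 10.018 + (-0.835) = 9.18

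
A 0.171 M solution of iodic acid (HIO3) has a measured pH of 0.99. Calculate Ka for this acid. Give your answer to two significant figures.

[H+] = 10^(-0.99) = 1.02 × 10^-1 M
At equilibrium [HA] = 0.171 − 1.02 × 10^-1 = 6.90 × 10^-2 M
Ka = [H+][A-]/[HA] = (1.02 × 10^-1)² / 6.90 × 10^-2 = 1.5 × 10^-1

Ka = 1.5 × 10^-1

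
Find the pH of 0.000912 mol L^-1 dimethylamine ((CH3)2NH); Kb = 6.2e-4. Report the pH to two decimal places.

(CH3)2NH + H2O ⇌ (CH3)2NH2+ + OH-
From the ICE table, Kb = x²/(0.000912 − x) = 6.2 × 10^-4.
x is not negligible relative to C₀; solve x² + 0.00062·x − 5.65e-07 = 0.
x = (−Kb + √(Kb² + 4·Kb·C₀))/2 = 5.03 × 10^-4 M
pOH = 3.30, so pH = 14.00 − pOH = 10.70

pH = 10.70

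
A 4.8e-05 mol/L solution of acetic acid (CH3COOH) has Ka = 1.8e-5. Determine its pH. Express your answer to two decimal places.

pH = 4.66

CH3COOH ⇌ CH3COO- + H+
From the ICE table, Ka = [H+]²/(4.8e-05 − [H+]) = 1.8 × 10^-5.
[H+] is not negligible relative to C₀; solve [H+]² + 1.8e-05·[H+] − 8.64e-10 = 0.
[H+] = [−1.8e-05 + √(1.8e-05² + 3.46e-09)]/2 = 2.17 × 10^-5 M
pH = −log[H+] = −log(2.17 × 10^-5) = 4.66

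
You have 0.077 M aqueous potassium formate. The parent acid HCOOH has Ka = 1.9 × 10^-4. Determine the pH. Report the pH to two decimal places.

pH = 8.30

HCOO- is the conjugate base of the weak acid HCOOH.
Kb = Kw/Ka = 1.0×10^-14 / 1.9 × 10^-4 = 5.26 × 10^-11
Kb = x²/(0.077 − x) = 5.26 × 10^-11
Neglecting x in the denominator: x = √(5.26 × 10^-11 × 0.077) = 2.01 × 10^-6 M
Check: 0.0026% ionized — well under 5%, approximation valid.
pOH = −log(2.01 × 10^-6) = 5.70; pH = 14.00 − 5.70 = 8.30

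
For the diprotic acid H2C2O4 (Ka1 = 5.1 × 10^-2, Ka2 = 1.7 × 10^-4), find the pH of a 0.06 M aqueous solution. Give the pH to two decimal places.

pH = 1.45

Ka1 ≫ Ka2, so treat the first dissociation as the only significant source of H+.
Ka1 = x²/(0.06 − x) = 5.1 × 10^-2
Solving the quadratic: x = (−Ka1 + √(Ka1² + 4·Ka1·C₀))/2 = 3.54 × 10^-2 M
pH = −log(3.54 × 10^-2) = 1.45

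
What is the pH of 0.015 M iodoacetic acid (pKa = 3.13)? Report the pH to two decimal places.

ICH2COOH ⇌ ICH2COO- + H+
Ka = 10^(−3.13) = 7.41 × 10^-4
Ka = [H+]²/(0.015 − [H+]) = 7.41 × 10^-4
[H+] is not negligible relative to C₀; solve [H+]² + 0.000741·[H+] − 1.11e-05 = 0.
[H+] = [−0.000741 + √(0.000741² + 4.45e-05)]/2 = 2.98 × 10^-3 M
pH = −log[H+] = −log(2.98 × 10^-3) = 2.53

pH = 2.53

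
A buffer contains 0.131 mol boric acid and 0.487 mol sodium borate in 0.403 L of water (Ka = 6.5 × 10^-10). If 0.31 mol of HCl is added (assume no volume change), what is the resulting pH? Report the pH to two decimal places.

After neutralization: n(B(OH)3) = 0.441 mol, n(B(OH)4-) = 0.177 mol.
pKa = −log(6.5 × 10^-10) = 9.187
pH = pKa + log(n_B(OH)4-/n_B(OH)3) = 9.187 + log(0.177/0.441) = 9.187 + (-0.396)

pH = 8.79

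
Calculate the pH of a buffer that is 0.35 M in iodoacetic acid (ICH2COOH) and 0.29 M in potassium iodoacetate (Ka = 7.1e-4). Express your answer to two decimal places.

pH = 3.07

pKa = −log(7.1 × 10^-4) = 3.149
Henderson–Hasselbalch: pH = pKa + log([ICH2COO-]/[ICH2COOH]) = 3.149 + log(0.29/0.35)
pH = 3.149 + (-0.082) = 3.07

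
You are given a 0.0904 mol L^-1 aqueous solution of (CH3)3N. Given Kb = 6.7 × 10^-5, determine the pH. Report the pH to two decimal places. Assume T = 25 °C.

pH = 11.39

(CH3)3N + H2O ⇌ (CH3)3NH+ + OH-
From the ICE table, Kb = x²/(0.0904 − x) = 6.7 × 10^-5.
Assume x ≪ 0.0904: x ≈ √(6.7 × 10^-5 × 0.0904) = 2.46 × 10^-3 M
(x/C₀ = 2.7% < 5%, so the approximation holds.)
pOH = −log(2.46 × 10^-3) = 2.61; pH = 14.00 − 2.61 = 11.39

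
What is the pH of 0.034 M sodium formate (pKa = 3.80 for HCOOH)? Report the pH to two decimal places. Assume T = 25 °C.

HCOO- is the conjugate base of the weak acid HCOOH.
Ka = 10^(−3.80) = 1.58 × 10^-4
Kb = Kw/Ka = 1.0×10^-14 / 1.58 × 10^-4 = 6.33 × 10^-11
Kb = [OH-]²/(0.034 − [OH-]) = 6.33 × 10^-11
Since Kb ≪ C₀, [OH-] ≈ √(Kb·C₀) = 1.47 × 10^-6 M.
pOH = −log(1.47 × 10^-6) = 5.83; pH = 14.00 − 5.83 = 8.17

pH = 8.17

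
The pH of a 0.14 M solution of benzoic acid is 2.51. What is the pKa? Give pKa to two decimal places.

[H+] = 10^(-2.51) = 3.09 × 10^-3 M
At equilibrium [HA] = 0.14 − 3.09 × 10^-3 = 1.37 × 10^-1 M
Ka = [H+][A-]/[HA] = (3.09 × 10^-3)² / 1.37 × 10^-1 = 6.97 × 10^-5
pKa = -log(6.97 × 10^-5) = 4.16

pKa = 4.16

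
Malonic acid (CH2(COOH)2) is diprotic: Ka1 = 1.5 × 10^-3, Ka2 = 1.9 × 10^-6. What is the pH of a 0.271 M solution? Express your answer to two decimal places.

pH = 1.71

Since Ka1 ≫ Ka2, the first ionization dominates [H+].
Ka1 = x²/(0.271 − x) = 1.5 × 10^-3
Solving the quadratic: x = (−Ka1 + √(Ka1² + 4·Ka1·C₀))/2 = 1.94 × 10^-2 M
pH = −log(1.94 × 10^-2) = 1.71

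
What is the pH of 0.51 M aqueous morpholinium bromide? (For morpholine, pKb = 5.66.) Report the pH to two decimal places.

pH = 4.32

C4H8ONH2+ is the conjugate acid of the weak base C4H8ONH.
Kb = 10^(−5.66) = 2.19 × 10^-6
Ka = Kw/Kb = 1.0×10^-14 / 2.19 × 10^-6 = 4.57 × 10^-9
Let x = [H+] at equilibrium. Ka = x²/(0.51 − x).
Neglecting x in the denominator: x = √(4.57 × 10^-9 × 0.51) = 4.83 × 10^-5 M
Check: 0.0095% ionized — well under 5%, approximation valid.
pH = −log[H+] = −log(4.83 × 10^-5) = 4.32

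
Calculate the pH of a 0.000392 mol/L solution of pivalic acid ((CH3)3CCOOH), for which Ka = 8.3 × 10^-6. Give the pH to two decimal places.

pH = 4.28

(CH3)3CCOOH ⇌ (CH3)3CCOO- + H+
Ka = [H+]²/(0.000392 − [H+]) = 8.3 × 10^-6
Here C₀/Ka ≈ 47.2, so the small-[H+] approximation fails. Use the quadratic:
[H+] = (−Ka + √(Ka² + 4·Ka·C₀))/2 = 5.30 × 10^-5 M
pH = −log(5.30 × 10^-5) = 4.28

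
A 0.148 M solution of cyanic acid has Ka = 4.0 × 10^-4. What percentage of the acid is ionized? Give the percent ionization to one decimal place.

5.1%

HOCN ⇌ OCN- + H+; let x = [H+] at equilibrium.
Solve x² + 0.0004x − 5.92e-05 = 0 → x = 7.50 × 10^-3 M
% ionization = x/C₀ × 100% = 7.50 × 10^-3/0.148 × 100% = 5.1%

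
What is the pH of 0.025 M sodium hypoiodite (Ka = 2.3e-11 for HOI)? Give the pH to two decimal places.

OI- is the conjugate base of the weak acid HOI.
Kb = Kw/Ka = 1.0×10^-14 / 2.3 × 10^-11 = 4.35 × 10^-4
From the ICE table, Kb = [OH-]²/(0.025 − [OH-]) = 4.35 × 10^-4.
Here C₀/Kb ≈ 57.5, so the small-[OH-] approximation fails. Use the quadratic:
[OH-] = (−Kb + √(Kb² + 4·Kb·C₀))/2 = 3.09 × 10^-3 M
pOH = 2.51, so pH = 14.00 − pOH = 11.49

pH = 11.49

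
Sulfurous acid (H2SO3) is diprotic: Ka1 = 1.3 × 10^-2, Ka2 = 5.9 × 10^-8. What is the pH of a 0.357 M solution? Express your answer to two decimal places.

pH = 1.21

Ka1 ≫ Ka2, so treat the first dissociation as the only significant source of H+.
Ka1 = x²/(0.357 − x) = 1.3 × 10^-2
Solving the quadratic: x = (−Ka1 + √(Ka1² + 4·Ka1·C₀))/2 = 6.19 × 10^-2 M
pH = −log(6.19 × 10^-2) = 1.21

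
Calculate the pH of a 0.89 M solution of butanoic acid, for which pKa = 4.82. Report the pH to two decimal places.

CH3(CH2)2COOH ⇌ CH3(CH2)2COO- + H+
Ka = 10^(−4.82) = 1.51 × 10^-5
Let x = [H+] at equilibrium. Ka = x²/(0.89 − x).
Since Ka ≪ C₀, x ≈ √(Ka·C₀) = 3.67 × 10^-3 M.
pH = −log(3.67 × 10^-3) = 2.44

pH = 2.44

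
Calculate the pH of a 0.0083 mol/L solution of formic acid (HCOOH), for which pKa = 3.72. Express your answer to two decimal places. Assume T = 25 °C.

pH = 2.93

HCOOH ⇌ HCOO- + H+
Ka = 10^(−3.72) = 1.91 × 10^-4
From the ICE table, Ka = x²/(0.0083 − x) = 1.91 × 10^-4.
x is not negligible relative to C₀; solve x² + 0.000191·x − 1.59e-06 = 0.
x = (−Ka + √(Ka² + 4·Ka·C₀))/2 = 1.17 × 10^-3 M
pH = −log(1.17 × 10^-3) = 2.93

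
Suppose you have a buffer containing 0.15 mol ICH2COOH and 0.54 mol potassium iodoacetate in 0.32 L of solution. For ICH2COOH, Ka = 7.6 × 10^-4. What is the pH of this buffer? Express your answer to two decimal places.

pKa = −log(7.6 × 10^-4) = 3.119
pH = pKa + log([A⁻]/[HA]) = 3.119 + log(0.54/0.15)
pH = 3.119 + (+0.556) = 3.68

pH = 3.68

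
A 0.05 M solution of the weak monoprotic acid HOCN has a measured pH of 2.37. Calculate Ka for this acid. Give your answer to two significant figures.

Ka = 4.0 × 10^-4

[H+] = 10^(-2.37) = 4.27 × 10^-3 M
At equilibrium [HA] = 0.05 − 4.27 × 10^-3 = 4.57 × 10^-2 M
Ka = [H+][A-]/[HA] = (4.27 × 10^-3)² / 4.57 × 10^-2 = 4.0 × 10^-4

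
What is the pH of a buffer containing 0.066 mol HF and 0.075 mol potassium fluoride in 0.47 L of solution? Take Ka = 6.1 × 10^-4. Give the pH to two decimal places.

pKa = −log(6.1 × 10^-4) = 3.215
Henderson–Hasselbalch: pH = pKa + log([F-]/[HF]) = 3.215 + log(0.075/0.066)
pH = 3.215 + (+0.056) = 3.27

pH = 3.27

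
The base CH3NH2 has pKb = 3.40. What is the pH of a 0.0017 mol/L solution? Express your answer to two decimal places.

CH3NH2 + H2O ⇌ CH3NH3+ + OH-
Kb = 10^(−3.40) = 3.98 × 10^-4
Let x = [OH-] at equilibrium. Kb = x²/(0.0017 − x).
Here C₀/Kb ≈ 4.27, so the small-x approximation fails. Use the quadratic:
x = [−0.000398 + √(0.000398² + 2.71e-06)]/2 = 6.47 × 10^-4 M
pOH = −log(6.47 × 10^-4) = 3.19; pH = 14.00 − 3.19 = 10.81

pH = 10.81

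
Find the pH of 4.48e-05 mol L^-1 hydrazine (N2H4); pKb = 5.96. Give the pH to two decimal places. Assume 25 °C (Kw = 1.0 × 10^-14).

N2H4 + H2O ⇌ N2H5+ + OH-
Kb = 10^(−5.96) = 1.10 × 10^-6
Kb = x²/(4.48e-05 − x) = 1.10 × 10^-6
x is not negligible relative to C₀; solve x² + 1.1e-06·x − 4.93e-11 = 0.
x = [−1.1e-06 + √(1.1e-06² + 1.97e-10)]/2 = 6.49 × 10^-6 M
pOH = 5.19, so pH = 14.00 − pOH = 8.81

pH = 8.81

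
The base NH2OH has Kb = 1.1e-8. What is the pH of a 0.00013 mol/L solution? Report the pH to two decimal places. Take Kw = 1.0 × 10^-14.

pH = 8.08

NH2OH + H2O ⇌ NH3OH+ + OH-
Kb = [OH-]²/(0.00013 − [OH-]) = 1.1 × 10^-8
Neglecting [OH-] in the denominator: [OH-] = √(1.1 × 10^-8 × 0.00013) = 1.20 × 10^-6 M
Check: 0.92% ionized — well under 5%, approximation valid.
pOH = −log(1.20 × 10^-6) = 5.92; pH = 14.00 − 5.92 = 8.08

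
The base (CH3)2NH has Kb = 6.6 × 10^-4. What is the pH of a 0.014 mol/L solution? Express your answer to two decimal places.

(CH3)2NH + H2O ⇌ (CH3)2NH2+ + OH-
From the ICE table, Kb = x²/(0.014 − x) = 6.6 × 10^-4.
The 5% rule fails; solving x² + Kb·x − Kb·C₀ = 0 exactly:
x = [−0.00066 + √(0.00066² + 3.7e-05)]/2 = 2.73 × 10^-3 M
pOH = −log(2.73 × 10^-3) = 2.56; pH = 14.00 − 2.56 = 11.44

pH = 11.44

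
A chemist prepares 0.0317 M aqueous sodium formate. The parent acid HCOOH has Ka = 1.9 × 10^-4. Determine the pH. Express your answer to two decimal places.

HCOO- is the conjugate base of the weak acid HCOOH.
Kb = Kw/Ka = 1.0×10^-14 / 1.9 × 10^-4 = 5.26 × 10^-11
Kb = x²/(0.0317 − x) = 5.26 × 10^-11
Assume x ≪ 0.0317: x ≈ √(5.26 × 10^-11 × 0.0317) = 1.29 × 10^-6 M
(x/C₀ = 0.0041% < 5%, so the approximation holds.)
pOH = −log(1.29 × 10^-6) = 5.89; pH = 14.00 − 5.89 = 8.11

pH = 8.11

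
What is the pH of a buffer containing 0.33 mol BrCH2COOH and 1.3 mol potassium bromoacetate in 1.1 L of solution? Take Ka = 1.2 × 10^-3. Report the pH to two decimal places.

pKa = −log(1.2 × 10^-3) = 2.921
Henderson–Hasselbalch: pH = pKa + log([BrCH2COO-]/[BrCH2COOH]) = 2.921 + log(1.3/0.33)
pH = 2.921 + (+0.595) = 3.52

pH = 3.52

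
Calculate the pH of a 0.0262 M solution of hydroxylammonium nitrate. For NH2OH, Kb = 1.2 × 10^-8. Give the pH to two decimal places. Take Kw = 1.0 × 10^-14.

pH = 3.83

NH3OH+ is the conjugate acid of the weak base NH2OH.
Ka = Kw/Kb = 1.0×10^-14 / 1.2 × 10^-8 = 8.33 × 10^-7
Ka = [H+]²/(0.0262 − [H+]) = 8.33 × 10^-7
Since Ka ≪ C₀, [H+] ≈ √(Ka·C₀) = 1.48 × 10^-4 M.
Check: 0.56% ionized — well under 5%, approximation valid.
pH = −log(1.48 × 10^-4) = 3.83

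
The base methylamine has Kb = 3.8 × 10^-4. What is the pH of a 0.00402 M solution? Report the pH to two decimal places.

CH3NH2 + H2O ⇌ CH3NH3+ + OH-
From the ICE table, Kb = x²/(0.00402 − x) = 3.8 × 10^-4.
The 5% rule fails; solving x² + Kb·x − Kb·C₀ = 0 exactly:
x = [−0.00038 + √(0.00038² + 6.11e-06)]/2 = 1.06 × 10^-3 M
pOH = −log(1.06 × 10^-3) = 2.97; pH = 14.00 − 2.97 = 11.03

pH = 11.03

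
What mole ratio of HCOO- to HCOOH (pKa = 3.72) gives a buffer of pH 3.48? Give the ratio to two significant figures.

ratio = 0.58

pH = pKa + log(r) ⇒ log(r) = 3.48 − 3.72 = -0.24
r = [HCOO-]/[HCOOH] = 10^(-0.24) = 0.575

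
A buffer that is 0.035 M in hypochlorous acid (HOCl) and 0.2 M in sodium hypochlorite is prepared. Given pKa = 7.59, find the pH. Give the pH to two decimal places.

pH = 8.35

Using pH = pKa + log([base]/[acid]) with [base]/[acid] = 0.2/0.035:
pH = 7.59 + (+0.757) = 8.35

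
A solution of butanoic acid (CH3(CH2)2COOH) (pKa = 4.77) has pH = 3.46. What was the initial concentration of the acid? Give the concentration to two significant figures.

C₀ = 7.4 × 10^-3 M

[H+] = 10^(-3.46) = 3.47 × 10^-4 M = x
Ka = 10^(−4.77) = 1.70 × 10^-5
Ka = x²/(C₀ − x) ⇒ C₀ = x + x²/Ka
C₀ = 3.47 × 10^-4 + (3.47 × 10^-4)²/(1.70 × 10^-5) = 7.43 × 10^-3 M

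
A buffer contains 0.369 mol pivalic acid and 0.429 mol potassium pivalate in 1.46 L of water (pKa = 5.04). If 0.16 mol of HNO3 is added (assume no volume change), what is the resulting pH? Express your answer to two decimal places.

pH = 4.75

Added H+ converts (CH3)3CCOO- to (CH3)3CCOOH: (CH3)3CCOOH → 0.529 mol, (CH3)3CCOO- → 0.269 mol.
Henderson–Hasselbalch with mole ratio 0.269/0.529: pH = 5.04 + (-0.294)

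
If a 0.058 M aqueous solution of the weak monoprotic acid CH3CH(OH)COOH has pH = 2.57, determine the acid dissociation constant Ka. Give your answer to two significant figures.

Ka = 1.3 × 10^-4

[H+] = 10^(-2.57) = 2.69 × 10^-3 M
At equilibrium [HA] = 0.058 − 2.69 × 10^-3 = 5.53 × 10^-2 M
Ka = [H+][A-]/[HA] = (2.69 × 10^-3)² / 5.53 × 10^-2 = 1.3 × 10^-4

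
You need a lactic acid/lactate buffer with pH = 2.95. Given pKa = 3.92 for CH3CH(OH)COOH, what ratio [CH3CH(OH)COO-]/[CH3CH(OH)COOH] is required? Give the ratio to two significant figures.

pH = pKa + log(r) ⇒ log(r) = 2.95 − 3.92 = -0.97
r = [CH3CH(OH)COO-]/[CH3CH(OH)COOH] = 10^(-0.97) = 0.107

ratio = 0.11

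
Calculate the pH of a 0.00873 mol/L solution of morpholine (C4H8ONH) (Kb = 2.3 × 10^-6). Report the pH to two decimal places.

C4H8ONH + H2O ⇌ C4H8ONH2+ + OH-
Kb = [OH-]²/(0.00873 − [OH-]) = 2.3 × 10^-6
Neglecting [OH-] in the denominator: [OH-] = √(2.3 × 10^-6 × 0.00873) = 1.42 × 10^-4 M
([OH-]/C₀ = 1.6% < 5%, so the approximation holds.)
pOH = 3.85, so pH = 14.00 − pOH = 10.15

pH = 10.15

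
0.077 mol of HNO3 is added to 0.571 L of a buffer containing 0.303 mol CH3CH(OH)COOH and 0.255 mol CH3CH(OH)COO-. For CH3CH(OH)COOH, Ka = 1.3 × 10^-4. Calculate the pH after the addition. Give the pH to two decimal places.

After neutralization: n(CH3CH(OH)COOH) = 0.38 mol, n(CH3CH(OH)COO-) = 0.178 mol.
pKa = −log(1.3 × 10^-4) = 3.886
pH = pKa + log(n_CH3CH(OH)COO-/n_CH3CH(OH)COOH) = 3.886 + log(0.178/0.38) = 3.886 + (-0.329)

pH = 3.56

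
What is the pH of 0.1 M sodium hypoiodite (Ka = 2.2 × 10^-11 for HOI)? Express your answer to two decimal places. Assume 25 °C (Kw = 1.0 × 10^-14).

OI- is the conjugate base of the weak acid HOI.
Kb = Kw/Ka = 1.0×10^-14 / 2.2 × 10^-11 = 4.55 × 10^-4
Let x = [OH-] at equilibrium. Kb = x²/(0.1 − x).
x is not negligible relative to C₀; solve x² + 0.000455·x − 4.55e-05 = 0.
x = (−Kb + √(Kb² + 4·Kb·C₀))/2 = 6.52 × 10^-3 M
pOH = 2.19, so pH = 14.00 − pOH = 11.81

pH = 11.81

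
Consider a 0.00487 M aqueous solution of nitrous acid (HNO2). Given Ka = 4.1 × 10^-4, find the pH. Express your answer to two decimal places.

HNO2 ⇌ NO2- + H+
Let x = [H+] at equilibrium. Ka = x²/(0.00487 − x).
x is not negligible relative to C₀; solve x² + 0.00041·x − 2e-06 = 0.
x = [−0.00041 + √(0.00041² + 7.99e-06)]/2 = 1.22 × 10^-3 M
pH = −log[H+] = −log(1.22 × 10^-3) = 2.91

pH = 2.91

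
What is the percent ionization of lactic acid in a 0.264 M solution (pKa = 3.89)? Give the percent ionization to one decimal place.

CH3CH(OH)COOH ⇌ CH3CH(OH)COO- + H+; let x = [H+] at equilibrium.
Ka = 10^(−3.89) = 1.29 × 10^-4
x ≈ √(Ka·C₀) = √(1.29 × 10^-4 × 0.264) = 5.84 × 10^-3 M
Fraction ionized = 5.84 × 10^-3 / 0.264 = 0.0221 → 2.2%

2.2%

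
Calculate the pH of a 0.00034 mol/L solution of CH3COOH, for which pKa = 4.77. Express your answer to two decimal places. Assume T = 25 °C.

CH3COOH ⇌ CH3COO- + H+
Ka = 10^(−4.77) = 1.70 × 10^-5
From the ICE table, Ka = [H+]²/(0.00034 − [H+]) = 1.70 × 10^-5.
Here C₀/Ka ≈ 20, so the small-[H+] approximation fails. Use the quadratic:
[H+] = [−1.7e-05 + √(1.7e-05² + 2.31e-08)]/2 = 6.80 × 10^-5 M
pH = −log(6.80 × 10^-5) = 4.17

pH = 4.17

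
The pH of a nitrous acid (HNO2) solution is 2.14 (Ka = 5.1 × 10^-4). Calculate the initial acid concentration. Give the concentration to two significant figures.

[H+] = 10^(-2.14) = 7.24 × 10^-3 M = x
Ka = x²/(C₀ − x) ⇒ C₀ = x + x²/Ka
C₀ = 7.24 × 10^-3 + (7.24 × 10^-3)²/(5.1 × 10^-4) = 1.10 × 10^-1 M

C₀ = 1.1 × 10^-1 M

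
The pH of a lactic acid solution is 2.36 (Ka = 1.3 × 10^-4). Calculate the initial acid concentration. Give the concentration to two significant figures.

C₀ = 1.5 × 10^-1 M

[H+] = 10^(-2.36) = 4.37 × 10^-3 M = x
Ka = x²/(C₀ − x) ⇒ C₀ = x + x²/Ka
C₀ = 4.37 × 10^-3 + (4.37 × 10^-3)²/(1.3 × 10^-4) = 1.51 × 10^-1 M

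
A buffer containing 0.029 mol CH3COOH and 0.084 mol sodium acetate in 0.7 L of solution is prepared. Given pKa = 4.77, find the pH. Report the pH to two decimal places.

pH = 5.23

Using pH = pKa + log([base]/[acid]) with [base]/[acid] = 0.084/0.029:
pH = 4.77 + (+0.462) = 5.23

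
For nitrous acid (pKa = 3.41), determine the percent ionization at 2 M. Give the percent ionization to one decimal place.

1.4%

HNO2 ⇌ NO2- + H+; let x = [H+] at equilibrium.
Ka = 10^(−3.41) = 3.89 × 10^-4
x ≈ √(Ka·C₀) = √(3.89 × 10^-4 × 2) = 2.79 × 10^-2 M
% ionization = x/C₀ × 100% = 2.79 × 10^-2/2 × 100% = 1.4%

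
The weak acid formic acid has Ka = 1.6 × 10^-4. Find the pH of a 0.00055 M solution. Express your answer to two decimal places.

pH = 3.64

HCOOH ⇌ HCOO- + H+
From the ICE table, Ka = x²/(0.00055 − x) = 1.6 × 10^-4.
The 5% rule fails; solving x² + Ka·x − Ka·C₀ = 0 exactly:
x = [−0.00016 + √(0.00016² + 3.52e-07)]/2 = 2.27 × 10^-4 M
pH = −log[H+] = −log(2.27 × 10^-4) = 3.64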